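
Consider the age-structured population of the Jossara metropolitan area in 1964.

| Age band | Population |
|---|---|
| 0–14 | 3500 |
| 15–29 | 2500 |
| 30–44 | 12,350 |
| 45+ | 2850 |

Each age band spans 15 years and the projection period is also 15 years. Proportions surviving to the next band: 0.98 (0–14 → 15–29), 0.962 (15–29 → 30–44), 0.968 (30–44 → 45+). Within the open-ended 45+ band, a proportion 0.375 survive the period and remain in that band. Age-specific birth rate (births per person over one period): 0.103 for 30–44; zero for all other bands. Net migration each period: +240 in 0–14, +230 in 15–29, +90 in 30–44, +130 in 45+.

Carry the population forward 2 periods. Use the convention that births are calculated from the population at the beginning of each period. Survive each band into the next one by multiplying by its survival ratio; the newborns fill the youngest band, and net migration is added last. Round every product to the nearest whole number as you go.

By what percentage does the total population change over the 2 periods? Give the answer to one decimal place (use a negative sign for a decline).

After projecting period 1:
Births: 12350 × 0.103 = 1272
15–29: 3500 × 0.98 = 3430
30–44: 2500 × 0.962 = 2405
45+: 12350 × 0.968 + 2850 × 0.375 = 11955 + 1069 = 13024
Net migration: 0–14 + 240 → 1512; 15–29 + 230 → 3660; 30–44 + 90 → 2495; 45+ + 130 → 13154
End of period: [1512, 3660, 2495, 13154]
After projecting period 2:
Births: 2495 × 0.103 = 257
15–29: 1512 × 0.98 = 1482
30–44: 3660 × 0.962 = 3521
45+: 2495 × 0.968 + 13154 × 0.375 = 2415 + 4933 = 7348
Net migration: 0–14 + 240 → 497; 15–29 + 230 → 1712; 30–44 + 90 → 3611; 45+ + 130 → 7478
End of period: [497, 1712, 3611, 7478]
Total: 21200 → 13298; change = -7902; percentage change = -37.3%

-37.3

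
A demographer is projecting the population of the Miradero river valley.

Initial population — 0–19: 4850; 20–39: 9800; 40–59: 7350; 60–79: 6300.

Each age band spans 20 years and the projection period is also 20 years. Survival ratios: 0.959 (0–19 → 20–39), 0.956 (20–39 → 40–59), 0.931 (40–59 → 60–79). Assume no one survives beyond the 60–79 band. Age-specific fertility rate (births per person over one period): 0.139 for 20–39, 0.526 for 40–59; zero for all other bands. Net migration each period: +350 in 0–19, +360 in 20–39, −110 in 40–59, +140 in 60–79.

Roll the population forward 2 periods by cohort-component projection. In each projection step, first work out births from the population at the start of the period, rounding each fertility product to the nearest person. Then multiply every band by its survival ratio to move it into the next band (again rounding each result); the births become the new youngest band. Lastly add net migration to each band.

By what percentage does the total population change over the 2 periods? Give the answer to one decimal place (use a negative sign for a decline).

After projecting period 1:
Births: 9800 × 0.139 = 1362 ; 7350 × 0.526 = 3866 — total 5228
20–39: 4850 × 0.959 = 4651
40–59: 9800 × 0.956 = 9369
60–79: 7350 × 0.931 = 6843
Net migration: 0–19 + 350 → 5578; 20–39 + 360 → 5011; 40–59 − 110 → 9259; 60–79 + 140 → 6983
Population now: 0–19=5578, 20–39=5011, 40–59=9259, 60–79=6983
After projecting period 2:
Births: 5011 × 0.139 = 697 ; 9259 × 0.526 = 4870 — total 5567
20–39: 5578 × 0.959 = 5349
40–59: 5011 × 0.956 = 4791
60–79: 9259 × 0.931 = 8620
Net migration: 0–19 + 350 → 5917; 20–39 + 360 → 5709; 40–59 − 110 → 4681; 60–79 + 140 → 8760
Population now: 0–19=5917, 20–39=5709, 40–59=4681, 60–79=8760
Total: 28300 → 25067; change = -3233; percentage change = -11.4%

-11.4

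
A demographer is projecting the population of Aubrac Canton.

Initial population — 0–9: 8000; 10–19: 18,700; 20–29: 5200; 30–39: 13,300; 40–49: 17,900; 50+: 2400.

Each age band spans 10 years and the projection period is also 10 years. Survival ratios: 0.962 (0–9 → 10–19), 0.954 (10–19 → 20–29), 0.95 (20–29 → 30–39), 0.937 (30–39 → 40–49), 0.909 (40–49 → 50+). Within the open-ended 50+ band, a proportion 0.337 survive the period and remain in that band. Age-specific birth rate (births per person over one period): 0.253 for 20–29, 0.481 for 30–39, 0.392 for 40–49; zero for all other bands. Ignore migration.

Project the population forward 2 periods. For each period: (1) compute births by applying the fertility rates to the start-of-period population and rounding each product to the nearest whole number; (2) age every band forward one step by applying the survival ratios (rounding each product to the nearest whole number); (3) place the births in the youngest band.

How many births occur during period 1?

(Groups numbered youngest = 1 to oldest = 6.)
— Period 1 —
Births: 5200 × 0.253 = 1316, 13300 × 0.481 = 6397, 17900 × 0.392 = 7017 ⇒ total 14730
Group 2: 8000 × 0.962 = 7696
Group 3: 18700 × 0.954 = 17840
Group 4: 5200 × 0.95 = 4940
Group 5: 13300 × 0.937 = 12462
Group 6: 17900 × 0.909 + 2400 × 0.337 = 16271 + 809 = 17080
End of period: [14730, 7696, 17840, 4940, 12462, 17080]

14730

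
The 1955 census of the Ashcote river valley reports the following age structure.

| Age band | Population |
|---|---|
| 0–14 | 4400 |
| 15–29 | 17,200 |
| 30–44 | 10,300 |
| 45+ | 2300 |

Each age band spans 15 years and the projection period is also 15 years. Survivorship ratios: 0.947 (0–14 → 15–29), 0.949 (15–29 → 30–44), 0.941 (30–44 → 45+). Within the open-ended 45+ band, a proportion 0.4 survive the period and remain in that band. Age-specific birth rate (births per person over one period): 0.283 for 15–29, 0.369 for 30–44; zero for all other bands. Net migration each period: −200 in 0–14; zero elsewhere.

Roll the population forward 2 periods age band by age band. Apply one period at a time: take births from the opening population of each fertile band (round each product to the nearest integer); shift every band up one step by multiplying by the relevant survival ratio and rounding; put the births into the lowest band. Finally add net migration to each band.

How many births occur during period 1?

Call the bands 1 to 4, youngest first.
[period 1]
Births: 17200 × 0.283 = 4868 ; 10300 × 0.369 = 3801 — total 8669
Band 2: 4400 × 0.947 = 4167
Band 3: 17200 × 0.949 = 16323
Band 4: 10300 × 0.941 + 2300 × 0.4 = 9692 + 920 = 10612
Net migration: Band 1 − 200 → 8469
End of period: [8469, 4167, 16323, 10612]

8669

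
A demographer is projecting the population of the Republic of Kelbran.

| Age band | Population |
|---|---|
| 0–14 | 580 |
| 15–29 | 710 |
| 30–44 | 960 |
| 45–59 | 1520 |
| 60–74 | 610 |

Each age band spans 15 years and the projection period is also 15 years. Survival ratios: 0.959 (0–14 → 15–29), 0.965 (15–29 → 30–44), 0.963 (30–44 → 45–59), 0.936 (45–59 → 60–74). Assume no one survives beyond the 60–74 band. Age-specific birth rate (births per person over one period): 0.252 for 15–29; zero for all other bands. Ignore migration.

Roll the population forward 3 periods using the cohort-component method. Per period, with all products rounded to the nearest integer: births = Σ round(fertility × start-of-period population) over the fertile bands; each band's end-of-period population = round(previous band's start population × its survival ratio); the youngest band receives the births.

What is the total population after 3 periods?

Period 1.
Births: 710 * 0.252 = 179
15–29: 580 * 0.959 = 556
30–44: 710 * 0.965 = 685
45–59: 960 * 0.963 = 924
60–74: 1520 * 0.936 = 1423
End of period: [179, 556, 685, 924, 1423]
Period 2.
Births: 556 * 0.252 = 140
15–29: 179 * 0.959 = 172
30–44: 556 * 0.965 = 537
45–59: 685 * 0.963 = 660
60–74: 924 * 0.936 = 865
End of period: [140, 172, 537, 660, 865]
Period 3.
Births: 172 * 0.252 = 43
15–29: 140 * 0.959 = 134
30–44: 172 * 0.965 = 166
45–59: 537 * 0.963 = 517
60–74: 660 * 0.936 = 618
End of period: [43, 134, 166, 517, 618]
Total after period 3: 43 + 134 + 166 + 517 + 618 = 1478

1478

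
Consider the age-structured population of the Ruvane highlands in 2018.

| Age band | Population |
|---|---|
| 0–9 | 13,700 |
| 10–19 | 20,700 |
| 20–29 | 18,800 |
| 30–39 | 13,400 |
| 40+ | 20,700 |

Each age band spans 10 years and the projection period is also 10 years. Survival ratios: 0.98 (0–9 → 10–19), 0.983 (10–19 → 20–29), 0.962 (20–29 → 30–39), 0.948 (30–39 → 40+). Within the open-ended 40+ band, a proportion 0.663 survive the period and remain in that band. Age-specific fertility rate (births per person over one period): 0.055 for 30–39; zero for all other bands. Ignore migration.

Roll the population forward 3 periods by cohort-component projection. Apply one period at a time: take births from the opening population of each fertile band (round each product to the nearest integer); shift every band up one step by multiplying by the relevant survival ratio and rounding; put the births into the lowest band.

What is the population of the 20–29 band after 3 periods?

Period 1.
Births: 13400 * 0.055 = 737
10–19: 13700 * 0.98 = 13426
20–29: 20700 * 0.983 = 20348
30–39: 18800 * 0.962 = 18086
40+: 13400 * 0.948 + 20700 * 0.663 = 12703 + 13724 = 26427
Giving 737 / 13426 / 20348 / 18086 / 26427.
Period 2.
Births: 18086 * 0.055 = 995
10–19: 737 * 0.98 = 722
20–29: 13426 * 0.983 = 13198
30–39: 20348 * 0.962 = 19575
40+: 18086 * 0.948 + 26427 * 0.663 = 17146 + 17521 = 34667
Giving 995 / 722 / 13198 / 19575 / 34667.
Period 3.
Births: 19575 * 0.055 = 1077
10–19: 995 * 0.98 = 975
20–29: 722 * 0.983 = 710
30–39: 13198 * 0.962 = 12696
40+: 19575 * 0.948 + 34667 * 0.663 = 18557 + 22984 = 41541
Giving 1077 / 975 / 710 / 12696 / 41541.

710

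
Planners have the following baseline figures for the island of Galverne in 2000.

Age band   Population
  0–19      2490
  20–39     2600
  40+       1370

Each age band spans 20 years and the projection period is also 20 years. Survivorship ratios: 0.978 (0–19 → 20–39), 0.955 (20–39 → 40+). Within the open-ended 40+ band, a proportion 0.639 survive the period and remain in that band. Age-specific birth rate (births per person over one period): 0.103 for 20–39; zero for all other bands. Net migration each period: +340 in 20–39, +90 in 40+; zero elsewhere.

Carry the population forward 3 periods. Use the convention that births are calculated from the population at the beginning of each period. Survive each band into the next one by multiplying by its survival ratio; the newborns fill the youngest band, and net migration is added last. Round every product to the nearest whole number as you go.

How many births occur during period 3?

(Groups numbered youngest = 1 to oldest = 3.)
[period 1]
Births: 2600 × 0.103 = 268
Group 2: 2490 × 0.978 = 2435
Group 3: 2600 × 0.955 + 1370 × 0.639 = 2483 + 875 = 3358
Net migration: Group 2 + 340 → 2775; Group 3 + 90 → 3448
Population now: 0–19=268, 20–39=2775, 40+=3448
[period 2]
Births: 2775 × 0.103 = 286
Group 2: 268 × 0.978 = 262
Group 3: 2775 × 0.955 + 3448 × 0.639 = 2650 + 2203 = 4853
Net migration: Group 2 + 340 → 602; Group 3 + 90 → 4943
Population now: 0–19=286, 20–39=602, 40+=4943
[period 3]
Births: 602 × 0.103 = 62
Group 2: 286 × 0.978 = 280
Group 3: 602 × 0.955 + 4943 × 0.639 = 575 + 3159 = 3734
Net migration: Group 2 + 340 → 620; Group 3 + 90 → 3824
Population now: 0–19=62, 20–39=620, 40+=3824

62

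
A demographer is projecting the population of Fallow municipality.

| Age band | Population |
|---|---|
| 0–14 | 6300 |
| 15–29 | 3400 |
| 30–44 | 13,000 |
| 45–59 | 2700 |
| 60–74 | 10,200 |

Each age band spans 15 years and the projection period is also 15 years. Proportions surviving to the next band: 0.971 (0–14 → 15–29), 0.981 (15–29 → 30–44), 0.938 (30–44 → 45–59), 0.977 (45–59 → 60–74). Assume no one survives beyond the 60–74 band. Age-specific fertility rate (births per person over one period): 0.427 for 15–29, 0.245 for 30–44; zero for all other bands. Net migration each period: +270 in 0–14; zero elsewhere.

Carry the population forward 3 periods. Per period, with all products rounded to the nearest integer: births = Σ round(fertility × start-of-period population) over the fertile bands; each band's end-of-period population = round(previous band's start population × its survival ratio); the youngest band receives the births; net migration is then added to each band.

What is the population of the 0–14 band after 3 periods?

3775

Period 1.
Births: 3400 × 0.427 = 1452  |  13000 × 0.245 = 3185 → 4637
15–29: 6300 × 0.971 = 6117
30–44: 3400 × 0.981 = 3335
45–59: 13000 × 0.938 = 12194
60–74: 2700 × 0.977 = 2638
Net migration: 0–14 + 270 → 4907
→ [4907, 6117, 3335, 12194, 2638]
Period 2.
Births: 6117 × 0.427 = 2612  |  3335 × 0.245 = 817 → 3429
15–29: 4907 × 0.971 = 4765
30–44: 6117 × 0.981 = 6001
45–59: 3335 × 0.938 = 3128
60–74: 12194 × 0.977 = 11914
Net migration: 0–14 + 270 → 3699
→ [3699, 4765, 6001, 3128, 11914]
Period 3.
Births: 4765 × 0.427 = 2035  |  6001 × 0.245 = 1470 → 3505
15–29: 3699 × 0.971 = 3592
30–44: 4765 × 0.981 = 4674
45–59: 6001 × 0.938 = 5629
60–74: 3128 × 0.977 = 3056
Net migration: 0–14 + 270 → 3775
→ [3775, 3592, 4674, 5629, 3056]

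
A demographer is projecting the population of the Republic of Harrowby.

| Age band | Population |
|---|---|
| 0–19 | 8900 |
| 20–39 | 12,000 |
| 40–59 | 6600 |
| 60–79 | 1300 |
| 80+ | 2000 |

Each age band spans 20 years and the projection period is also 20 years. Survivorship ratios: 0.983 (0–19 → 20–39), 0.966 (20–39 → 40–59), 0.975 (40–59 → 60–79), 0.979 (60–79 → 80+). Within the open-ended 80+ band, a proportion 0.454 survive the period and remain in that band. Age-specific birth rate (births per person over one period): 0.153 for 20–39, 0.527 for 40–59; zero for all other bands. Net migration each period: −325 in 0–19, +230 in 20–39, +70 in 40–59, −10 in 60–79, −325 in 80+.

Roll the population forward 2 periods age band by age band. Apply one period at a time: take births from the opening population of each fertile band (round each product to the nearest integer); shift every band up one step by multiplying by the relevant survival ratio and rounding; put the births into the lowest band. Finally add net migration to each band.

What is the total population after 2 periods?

39241

(Bands numbered youngest = 1 to oldest = 5.)
Period 1.
Births: 12000 * 0.153 = 1836  |  6600 * 0.527 = 3478 ⇒ total 5314
Band 2: 8900 * 0.983 = 8749
Band 3: 12000 * 0.966 = 11592
Band 4: 6600 * 0.975 = 6435
Band 5: 1300 * 0.979 + 2000 * 0.454 = 1273 + 908 = 2181
Net migration: Band 1 − 325 → 4989; Band 2 + 230 → 8979; Band 3 + 70 → 11662; Band 4 − 10 → 6425; Band 5 − 325 → 1856
Giving 4989 / 8979 / 11662 / 6425 / 1856.
Period 2.
Births: 8979 * 0.153 = 1374  |  11662 * 0.527 = 6146 ⇒ total 7520
Band 2: 4989 * 0.983 = 4904
Band 3: 8979 * 0.966 = 8674
Band 4: 11662 * 0.975 = 11370
Band 5: 6425 * 0.979 + 1856 * 0.454 = 6290 + 843 = 7133
Net migration: Band 1 − 325 → 7195; Band 2 + 230 → 5134; Band 3 + 70 → 8744; Band 4 − 10 → 11360; Band 5 − 325 → 6808
Giving 7195 / 5134 / 8744 / 11360 / 6808.
Total after period 2: 7195 + 5134 + 8744 + 11360 + 6808 = 39241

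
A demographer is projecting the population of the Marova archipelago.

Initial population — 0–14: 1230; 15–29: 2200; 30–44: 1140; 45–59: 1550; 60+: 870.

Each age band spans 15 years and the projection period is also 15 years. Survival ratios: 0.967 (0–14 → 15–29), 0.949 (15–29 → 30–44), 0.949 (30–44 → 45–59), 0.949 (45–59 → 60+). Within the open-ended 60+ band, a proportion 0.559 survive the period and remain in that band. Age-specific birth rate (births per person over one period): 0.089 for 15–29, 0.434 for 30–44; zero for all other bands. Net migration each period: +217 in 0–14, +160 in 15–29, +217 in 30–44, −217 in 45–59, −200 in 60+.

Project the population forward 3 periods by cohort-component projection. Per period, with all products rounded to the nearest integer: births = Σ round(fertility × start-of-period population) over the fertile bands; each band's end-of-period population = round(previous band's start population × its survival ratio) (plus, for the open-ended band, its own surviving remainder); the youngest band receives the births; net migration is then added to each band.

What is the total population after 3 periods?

7384

[period 1]
Births: 2200 × 0.089 = 196, 1140 × 0.434 = 495 → total 691
15–29: 1230 × 0.967 = 1189
30–44: 2200 × 0.949 = 2088
45–59: 1140 × 0.949 = 1082
60+: 1550 × 0.949 + 870 × 0.559 = 1471 + 486 = 1957
Net migration: 0–14 + 217 → 908; 15–29 + 160 → 1349; 30–44 + 217 → 2305; 45–59 − 217 → 865; 60+ − 200 → 1757
Giving 908 / 1349 / 2305 / 865 / 1757.
[period 2]
Births: 1349 × 0.089 = 120, 2305 × 0.434 = 1000 → total 1120
15–29: 908 × 0.967 = 878
30–44: 1349 × 0.949 = 1280
45–59: 2305 × 0.949 = 2187
60+: 865 × 0.949 + 1757 × 0.559 = 821 + 982 = 1803
Net migration: 0–14 + 217 → 1337; 15–29 + 160 → 1038; 30–44 + 217 → 1497; 45–59 − 217 → 1970; 60+ − 200 → 1603
Giving 1337 / 1038 / 1497 / 1970 / 1603.
[period 3]
Births: 1038 × 0.089 = 92, 1497 × 0.434 = 650 → total 742
15–29: 1337 × 0.967 = 1293
30–44: 1038 × 0.949 = 985
45–59: 1497 × 0.949 = 1421
60+: 1970 × 0.949 + 1603 × 0.559 = 1870 + 896 = 2766
Net migration: 0–14 + 217 → 959; 15–29 + 160 → 1453; 30–44 + 217 → 1202; 45–59 − 217 → 1204; 60+ − 200 → 2566
Giving 959 / 1453 / 1202 / 1204 / 2566.
Total after period 3: 959 + 1453 + 1202 + 1204 + 2566 = 7384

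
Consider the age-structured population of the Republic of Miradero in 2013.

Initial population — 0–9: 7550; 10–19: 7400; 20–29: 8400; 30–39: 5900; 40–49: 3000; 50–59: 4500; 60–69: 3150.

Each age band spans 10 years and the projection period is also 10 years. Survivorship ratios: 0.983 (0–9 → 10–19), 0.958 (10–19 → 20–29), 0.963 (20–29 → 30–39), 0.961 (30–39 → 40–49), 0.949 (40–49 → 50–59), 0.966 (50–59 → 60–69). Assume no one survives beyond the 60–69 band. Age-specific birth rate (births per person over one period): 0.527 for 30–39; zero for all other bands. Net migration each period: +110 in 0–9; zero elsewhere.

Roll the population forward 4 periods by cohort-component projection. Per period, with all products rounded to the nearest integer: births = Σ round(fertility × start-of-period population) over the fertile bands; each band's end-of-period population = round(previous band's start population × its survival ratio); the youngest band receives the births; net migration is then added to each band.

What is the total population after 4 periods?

34333

Period 1.
Births: 5900 * 0.527 = 3109
10–19: 7550 * 0.983 = 7422
20–29: 7400 * 0.958 = 7089
30–39: 8400 * 0.963 = 8089
40–49: 5900 * 0.961 = 5670
50–59: 3000 * 0.949 = 2847
60–69: 4500 * 0.966 = 4347
Net migration: 0–9 + 110 → 3219
Giving 3219 / 7422 / 7089 / 8089 / 5670 / 2847 / 4347.
Period 2.
Births: 8089 * 0.527 = 4263
10–19: 3219 * 0.983 = 3164
20–29: 7422 * 0.958 = 7110
30–39: 7089 * 0.963 = 6827
40–49: 8089 * 0.961 = 7774
50–59: 5670 * 0.949 = 5381
60–69: 2847 * 0.966 = 2750
Net migration: 0–9 + 110 → 4373
Giving 4373 / 3164 / 7110 / 6827 / 7774 / 5381 / 2750.
Period 3.
Births: 6827 * 0.527 = 3598
10–19: 4373 * 0.983 = 4299
20–29: 3164 * 0.958 = 3031
30–39: 7110 * 0.963 = 6847
40–49: 6827 * 0.961 = 6561
50–59: 7774 * 0.949 = 7378
60–69: 5381 * 0.966 = 5198
Net migration: 0–9 + 110 → 3708
Giving 3708 / 4299 / 3031 / 6847 / 6561 / 7378 / 5198.
Period 4.
Births: 6847 * 0.527 = 3608
10–19: 3708 * 0.983 = 3645
20–29: 4299 * 0.958 = 4118
30–39: 3031 * 0.963 = 2919
40–49: 6847 * 0.961 = 6580
50–59: 6561 * 0.949 = 6226
60–69: 7378 * 0.966 = 7127
Net migration: 0–9 + 110 → 3718
Giving 3718 / 3645 / 4118 / 2919 / 6580 / 6226 / 7127.
Total after period 4: 3718 + 3645 + 4118 + 2919 + 6580 + 6226 + 7127 = 34333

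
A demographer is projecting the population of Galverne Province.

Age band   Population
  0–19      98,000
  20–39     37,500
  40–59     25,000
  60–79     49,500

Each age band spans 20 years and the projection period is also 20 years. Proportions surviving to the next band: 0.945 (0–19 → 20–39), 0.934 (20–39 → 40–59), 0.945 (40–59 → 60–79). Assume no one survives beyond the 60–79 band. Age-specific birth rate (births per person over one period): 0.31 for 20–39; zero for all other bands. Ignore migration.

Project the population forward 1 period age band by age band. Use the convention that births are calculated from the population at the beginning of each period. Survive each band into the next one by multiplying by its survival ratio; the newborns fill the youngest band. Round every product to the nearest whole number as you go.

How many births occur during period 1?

11625

After projecting period 1:
Births: 37500 × 0.31 = 11625
20–39: 98000 × 0.945 = 92610
40–59: 37500 × 0.934 = 35025
60–79: 25000 × 0.945 = 23625
Population now: 0–19=11625, 20–39=92610, 40–59=35025, 60–79=23625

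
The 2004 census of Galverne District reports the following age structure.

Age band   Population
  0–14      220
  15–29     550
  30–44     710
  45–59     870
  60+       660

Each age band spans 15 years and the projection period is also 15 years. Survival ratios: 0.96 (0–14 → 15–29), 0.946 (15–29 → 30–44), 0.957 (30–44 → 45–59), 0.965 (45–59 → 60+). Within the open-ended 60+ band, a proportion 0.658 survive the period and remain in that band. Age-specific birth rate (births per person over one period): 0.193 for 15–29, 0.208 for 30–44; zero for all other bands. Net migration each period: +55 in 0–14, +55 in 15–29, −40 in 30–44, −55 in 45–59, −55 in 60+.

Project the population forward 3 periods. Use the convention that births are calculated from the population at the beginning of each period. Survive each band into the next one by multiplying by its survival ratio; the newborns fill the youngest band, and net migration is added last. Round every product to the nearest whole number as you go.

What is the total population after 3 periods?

2084

Call the bands 1 to 5, youngest first.
Period 1:
Births: 550 × 0.193 = 106 ; 710 × 0.208 = 148 → total 254
Band 2: 220 × 0.96 = 211
Band 3: 550 × 0.946 = 520
Band 4: 710 × 0.957 = 679
Band 5: 870 × 0.965 + 660 × 0.658 = 840 + 434 = 1274
Net migration: Band 1 + 55 → 309; Band 2 + 55 → 266; Band 3 − 40 → 480; Band 4 − 55 → 624; Band 5 − 55 → 1219
→ [309, 266, 480, 624, 1219]
Period 2:
Births: 266 × 0.193 = 51 ; 480 × 0.208 = 100 → total 151
Band 2: 309 × 0.96 = 297
Band 3: 266 × 0.946 = 252
Band 4: 480 × 0.957 = 459
Band 5: 624 × 0.965 + 1219 × 0.658 = 602 + 802 = 1404
Net migration: Band 1 + 55 → 206; Band 2 + 55 → 352; Band 3 − 40 → 212; Band 4 − 55 → 404; Band 5 − 55 → 1349
→ [206, 352, 212, 404, 1349]
Period 3:
Births: 352 × 0.193 = 68 ; 212 × 0.208 = 44 → total 112
Band 2: 206 × 0.96 = 198
Band 3: 352 × 0.946 = 333
Band 4: 212 × 0.957 = 203
Band 5: 404 × 0.965 + 1349 × 0.658 = 390 + 888 = 1278
Net migration: Band 1 + 55 → 167; Band 2 + 55 → 253; Band 3 − 40 → 293; Band 4 − 55 → 148; Band 5 − 55 → 1223
→ [167, 253, 293, 148, 1223]
Total after period 3: 167 + 253 + 293 + 148 + 1223 = 2084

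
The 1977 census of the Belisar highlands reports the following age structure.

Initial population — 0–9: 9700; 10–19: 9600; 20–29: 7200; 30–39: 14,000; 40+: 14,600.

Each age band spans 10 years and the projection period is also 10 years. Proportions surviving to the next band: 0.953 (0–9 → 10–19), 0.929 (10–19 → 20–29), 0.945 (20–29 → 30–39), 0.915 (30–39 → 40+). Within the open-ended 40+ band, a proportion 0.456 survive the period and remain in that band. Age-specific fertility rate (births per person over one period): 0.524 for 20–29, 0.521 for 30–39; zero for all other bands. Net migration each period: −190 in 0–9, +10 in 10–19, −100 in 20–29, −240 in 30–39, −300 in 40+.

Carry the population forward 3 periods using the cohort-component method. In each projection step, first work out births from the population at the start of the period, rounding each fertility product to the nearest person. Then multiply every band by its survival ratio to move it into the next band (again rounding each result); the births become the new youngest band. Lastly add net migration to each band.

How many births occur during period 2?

8041

After projecting period 1:
Births: 7200 × 0.524 = 3773, 14000 × 0.521 = 7294 → 11067
10–19: 9700 × 0.953 = 9244
20–29: 9600 × 0.929 = 8918
30–39: 7200 × 0.945 = 6804
40+: 14000 × 0.915 + 14600 × 0.456 = 12810 + 6658 = 19468
Net migration: 0–9 − 190 → 10877; 10–19 + 10 → 9254; 20–29 − 100 → 8818; 30–39 − 240 → 6564; 40+ − 300 → 19168
→ [10877, 9254, 8818, 6564, 19168]
After projecting period 2:
Births: 8818 × 0.524 = 4621, 6564 × 0.521 = 3420 → 8041
10–19: 10877 × 0.953 = 10366
20–29: 9254 × 0.929 = 8597
30–39: 8818 × 0.945 = 8333
40+: 6564 × 0.915 + 19168 × 0.456 = 6006 + 8741 = 14747
Net migration: 0–9 − 190 → 7851; 10–19 + 10 → 10376; 20–29 − 100 → 8497; 30–39 − 240 → 8093; 40+ − 300 → 14447
→ [7851, 10376, 8497, 8093, 14447]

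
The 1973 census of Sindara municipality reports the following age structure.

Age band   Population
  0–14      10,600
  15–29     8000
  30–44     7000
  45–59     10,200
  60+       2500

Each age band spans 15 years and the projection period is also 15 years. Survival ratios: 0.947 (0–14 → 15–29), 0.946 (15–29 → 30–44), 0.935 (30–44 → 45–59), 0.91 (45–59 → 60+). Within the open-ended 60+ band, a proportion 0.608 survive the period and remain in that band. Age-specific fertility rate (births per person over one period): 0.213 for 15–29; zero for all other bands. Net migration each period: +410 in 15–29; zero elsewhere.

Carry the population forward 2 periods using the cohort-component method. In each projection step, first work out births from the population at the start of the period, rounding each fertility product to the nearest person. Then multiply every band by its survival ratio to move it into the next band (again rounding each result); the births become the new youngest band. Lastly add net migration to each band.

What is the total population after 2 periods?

(Bands numbered youngest = 1 to oldest = 5.)
After projecting period 1:
Births: 8000 * 0.213 = 1704
Band 2: 10600 * 0.947 = 10038
Band 3: 8000 * 0.946 = 7568
Band 4: 7000 * 0.935 = 6545
Band 5: 10200 * 0.91 + 2500 * 0.608 = 9282 + 1520 = 10802
Net migration: Band 2 + 410 → 10448
→ [1704, 10448, 7568, 6545, 10802]
After projecting period 2:
Births: 10448 * 0.213 = 2225
Band 2: 1704 * 0.947 = 1614
Band 3: 10448 * 0.946 = 9884
Band 4: 7568 * 0.935 = 7076
Band 5: 6545 * 0.91 + 10802 * 0.608 = 5956 + 6568 = 12524
Net migration: Band 2 + 410 → 2024
→ [2225, 2024, 9884, 7076, 12524]
Total after period 2: 2225 + 2024 + 9884 + 7076 + 12524 = 33733

33733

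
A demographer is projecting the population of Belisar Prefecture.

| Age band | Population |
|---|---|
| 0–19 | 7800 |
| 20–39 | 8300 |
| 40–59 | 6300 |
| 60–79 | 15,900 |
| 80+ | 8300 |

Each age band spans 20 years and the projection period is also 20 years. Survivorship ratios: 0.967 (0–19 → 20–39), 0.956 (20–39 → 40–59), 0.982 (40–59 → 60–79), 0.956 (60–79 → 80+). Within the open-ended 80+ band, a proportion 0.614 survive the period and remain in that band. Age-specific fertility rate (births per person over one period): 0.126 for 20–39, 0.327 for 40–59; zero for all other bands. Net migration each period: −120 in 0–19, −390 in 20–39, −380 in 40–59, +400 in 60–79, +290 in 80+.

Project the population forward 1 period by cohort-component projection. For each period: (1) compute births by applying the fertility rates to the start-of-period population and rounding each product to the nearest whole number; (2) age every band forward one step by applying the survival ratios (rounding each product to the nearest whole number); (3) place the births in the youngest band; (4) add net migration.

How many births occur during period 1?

(Groups numbered youngest = 1 to oldest = 5.)
— Period 1 —
Births: 8300 × 0.126 = 1046 ; 6300 × 0.327 = 2060 — total 3106
Group 2: 7800 × 0.967 = 7543
Group 3: 8300 × 0.956 = 7935
Group 4: 6300 × 0.982 = 6187
Group 5: 15900 × 0.956 + 8300 × 0.614 = 15200 + 5096 = 20296
Net migration: Group 1 − 120 → 2986; Group 2 − 390 → 7153; Group 3 − 380 → 7555; Group 4 + 400 → 6587; Group 5 + 290 → 20586
Giving 2986 / 7153 / 7555 / 6587 / 20586.

3106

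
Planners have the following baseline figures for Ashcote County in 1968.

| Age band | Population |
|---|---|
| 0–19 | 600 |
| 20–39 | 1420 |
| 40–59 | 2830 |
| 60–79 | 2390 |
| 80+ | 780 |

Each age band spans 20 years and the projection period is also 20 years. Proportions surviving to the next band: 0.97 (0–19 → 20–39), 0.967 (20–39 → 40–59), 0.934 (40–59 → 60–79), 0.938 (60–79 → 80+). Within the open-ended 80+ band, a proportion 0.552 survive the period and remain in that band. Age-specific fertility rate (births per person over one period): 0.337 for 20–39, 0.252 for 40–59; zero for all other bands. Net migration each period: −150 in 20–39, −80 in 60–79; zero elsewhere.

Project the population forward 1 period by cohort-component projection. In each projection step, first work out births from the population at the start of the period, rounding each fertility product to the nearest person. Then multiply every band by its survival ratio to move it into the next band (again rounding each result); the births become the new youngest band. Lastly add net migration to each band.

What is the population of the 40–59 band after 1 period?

— Period 1 —
Births: 1420 × 0.337 = 479  |  2830 × 0.252 = 713 ⇒ total 1192
20–39: 600 × 0.97 = 582
40–59: 1420 × 0.967 = 1373
60–79: 2830 × 0.934 = 2643
80+: 2390 × 0.938 + 780 × 0.552 = 2242 + 431 = 2673
Net migration: 20–39 − 150 → 432; 60–79 − 80 → 2563
Population now: 0–19=1192, 20–39=432, 40–59=1373, 60–79=2563, 80+=2673

1373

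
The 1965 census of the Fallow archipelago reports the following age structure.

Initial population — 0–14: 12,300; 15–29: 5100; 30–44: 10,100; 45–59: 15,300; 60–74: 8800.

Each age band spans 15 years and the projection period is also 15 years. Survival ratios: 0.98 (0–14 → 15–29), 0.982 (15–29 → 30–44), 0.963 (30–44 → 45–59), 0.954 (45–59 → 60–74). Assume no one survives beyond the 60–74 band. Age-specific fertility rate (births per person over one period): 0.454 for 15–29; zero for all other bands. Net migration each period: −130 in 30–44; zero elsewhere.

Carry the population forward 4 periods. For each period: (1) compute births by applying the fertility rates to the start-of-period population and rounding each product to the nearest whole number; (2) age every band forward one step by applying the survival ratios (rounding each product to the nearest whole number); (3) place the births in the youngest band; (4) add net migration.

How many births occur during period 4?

After projecting period 1:
Births: 5100 × 0.454 = 2315
15–29: 12300 × 0.98 = 12054
30–44: 5100 × 0.982 = 5008
45–59: 10100 × 0.963 = 9726
60–74: 15300 × 0.954 = 14596
Net migration: 30–44 − 130 → 4878
Population now: 0–14=2315, 15–29=12054, 30–44=4878, 45–59=9726, 60–74=14596
After projecting period 2:
Births: 12054 × 0.454 = 5473
15–29: 2315 × 0.98 = 2269
30–44: 12054 × 0.982 = 11837
45–59: 4878 × 0.963 = 4698
60–74: 9726 × 0.954 = 9279
Net migration: 30–44 − 130 → 11707
Population now: 0–14=5473, 15–29=2269, 30–44=11707, 45–59=4698, 60–74=9279
After projecting period 3:
Births: 2269 × 0.454 = 1030
15–29: 5473 × 0.98 = 5364
30–44: 2269 × 0.982 = 2228
45–59: 11707 × 0.963 = 11274
60–74: 4698 × 0.954 = 4482
Net migration: 30–44 − 130 → 2098
Population now: 0–14=1030, 15–29=5364, 30–44=2098, 45–59=11274, 60–74=4482
After projecting period 4:
Births: 5364 × 0.454 = 2435
15–29: 1030 × 0.98 = 1009
30–44: 5364 × 0.982 = 5267
45–59: 2098 × 0.963 = 2020
60–74: 11274 × 0.954 = 10755
Net migration: 30–44 − 130 → 5137
Population now: 0–14=2435, 15–29=1009, 30–44=5137, 45–59=2020, 60–74=10755

2435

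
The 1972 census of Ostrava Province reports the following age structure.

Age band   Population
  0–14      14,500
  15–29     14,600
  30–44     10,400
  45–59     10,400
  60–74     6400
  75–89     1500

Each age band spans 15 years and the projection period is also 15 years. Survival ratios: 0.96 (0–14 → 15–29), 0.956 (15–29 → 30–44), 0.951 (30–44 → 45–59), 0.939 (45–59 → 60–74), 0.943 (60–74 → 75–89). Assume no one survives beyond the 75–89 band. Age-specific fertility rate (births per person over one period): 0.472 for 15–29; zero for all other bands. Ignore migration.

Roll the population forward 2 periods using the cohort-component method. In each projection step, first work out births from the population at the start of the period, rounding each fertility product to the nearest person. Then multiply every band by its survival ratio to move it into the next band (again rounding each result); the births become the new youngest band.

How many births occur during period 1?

6891

After projecting period 1:
Births: 14600 * 0.472 = 6891
15–29: 14500 * 0.96 = 13920
30–44: 14600 * 0.956 = 13958
45–59: 10400 * 0.951 = 9890
60–74: 10400 * 0.939 = 9766
75–89: 6400 * 0.943 = 6035
End of period: [6891, 13920, 13958, 9890, 9766, 6035]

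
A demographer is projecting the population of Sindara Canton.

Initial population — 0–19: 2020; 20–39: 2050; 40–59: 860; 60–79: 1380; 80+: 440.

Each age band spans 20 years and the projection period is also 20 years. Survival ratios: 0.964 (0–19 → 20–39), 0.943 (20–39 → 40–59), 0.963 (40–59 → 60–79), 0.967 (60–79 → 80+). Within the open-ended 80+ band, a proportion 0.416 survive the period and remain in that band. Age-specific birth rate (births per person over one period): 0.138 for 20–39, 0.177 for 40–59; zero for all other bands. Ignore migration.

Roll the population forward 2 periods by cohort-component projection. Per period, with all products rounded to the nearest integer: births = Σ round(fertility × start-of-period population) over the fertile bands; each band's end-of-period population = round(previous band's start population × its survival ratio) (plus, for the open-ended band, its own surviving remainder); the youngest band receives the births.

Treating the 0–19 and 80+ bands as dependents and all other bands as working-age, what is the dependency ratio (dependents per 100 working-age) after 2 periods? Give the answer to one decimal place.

Period 1:
Births: 2050 × 0.138 = 283  |  860 × 0.177 = 152 → 435
20–39: 2020 × 0.964 = 1947
40–59: 2050 × 0.943 = 1933
60–79: 860 × 0.963 = 828
80+: 1380 × 0.967 + 440 × 0.416 = 1334 + 183 = 1517
→ [435, 1947, 1933, 828, 1517]
Period 2:
Births: 1947 × 0.138 = 269  |  1933 × 0.177 = 342 → 611
20–39: 435 × 0.964 = 419
40–59: 1947 × 0.943 = 1836
60–79: 1933 × 0.963 = 1861
80+: 828 × 0.967 + 1517 × 0.416 = 801 + 631 = 1432
→ [611, 419, 1836, 1861, 1432]
Dependents (band 0–19 + band 80+) = 611 + 1432 = 2043; working-age = 4116; ratio = 2043/4116 × 100 = 49.6

49.6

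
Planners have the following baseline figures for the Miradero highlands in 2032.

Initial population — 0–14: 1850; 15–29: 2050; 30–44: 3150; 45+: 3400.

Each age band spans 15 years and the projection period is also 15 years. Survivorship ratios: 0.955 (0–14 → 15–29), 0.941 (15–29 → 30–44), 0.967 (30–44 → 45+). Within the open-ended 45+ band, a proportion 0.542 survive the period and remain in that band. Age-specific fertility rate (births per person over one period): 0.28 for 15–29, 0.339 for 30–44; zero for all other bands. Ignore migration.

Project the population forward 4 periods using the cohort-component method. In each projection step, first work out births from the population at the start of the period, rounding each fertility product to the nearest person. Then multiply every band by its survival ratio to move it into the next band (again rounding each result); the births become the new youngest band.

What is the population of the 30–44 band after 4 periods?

— Period 1 —
Births: 2050 × 0.28 = 574 ; 3150 × 0.339 = 1068 — total 1642
15–29: 1850 × 0.955 = 1767
30–44: 2050 × 0.941 = 1929
45+: 3150 × 0.967 + 3400 × 0.542 = 3046 + 1843 = 4889
End of period: [1642, 1767, 1929, 4889]
— Period 2 —
Births: 1767 × 0.28 = 495 ; 1929 × 0.339 = 654 — total 1149
15–29: 1642 × 0.955 = 1568
30–44: 1767 × 0.941 = 1663
45+: 1929 × 0.967 + 4889 × 0.542 = 1865 + 2650 = 4515
End of period: [1149, 1568, 1663, 4515]
— Period 3 —
Births: 1568 × 0.28 = 439 ; 1663 × 0.339 = 564 — total 1003
15–29: 1149 × 0.955 = 1097
30–44: 1568 × 0.941 = 1475
45+: 1663 × 0.967 + 4515 × 0.542 = 1608 + 2447 = 4055
End of period: [1003, 1097, 1475, 4055]
— Period 4 —
Births: 1097 × 0.28 = 307 ; 1475 × 0.339 = 500 — total 807
15–29: 1003 × 0.955 = 958
30–44: 1097 × 0.941 = 1032
45+: 1475 × 0.967 + 4055 × 0.542 = 1426 + 2198 = 3624
End of period: [807, 958, 1032, 3624]

1032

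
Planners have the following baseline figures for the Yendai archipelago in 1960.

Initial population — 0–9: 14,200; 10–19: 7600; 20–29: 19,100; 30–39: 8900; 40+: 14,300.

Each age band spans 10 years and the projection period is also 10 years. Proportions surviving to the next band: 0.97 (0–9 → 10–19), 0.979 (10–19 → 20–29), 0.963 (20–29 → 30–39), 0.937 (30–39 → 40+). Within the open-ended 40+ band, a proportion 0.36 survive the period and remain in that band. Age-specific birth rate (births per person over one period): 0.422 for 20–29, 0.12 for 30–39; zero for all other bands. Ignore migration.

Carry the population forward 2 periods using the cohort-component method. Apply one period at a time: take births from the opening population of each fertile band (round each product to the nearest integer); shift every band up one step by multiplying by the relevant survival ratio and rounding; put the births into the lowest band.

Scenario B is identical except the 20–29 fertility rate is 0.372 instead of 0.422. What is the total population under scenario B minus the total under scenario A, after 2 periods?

Numbering the bands 1..5 from youngest to oldest:
[period 1]
Births: 19100 × 0.422 = 8060  |  8900 × 0.12 = 1068 — total 9128
Band 2: 14200 × 0.97 = 13774
Band 3: 7600 × 0.979 = 7440
Band 4: 19100 × 0.963 = 18393
Band 5: 8900 × 0.937 + 14300 × 0.36 = 8339 + 5148 = 13487
→ [9128, 13774, 7440, 18393, 13487]
[period 2]
Births: 7440 × 0.422 = 3140  |  18393 × 0.12 = 2207 — total 5347
Band 2: 9128 × 0.97 = 8854
Band 3: 13774 × 0.979 = 13485
Band 4: 7440 × 0.963 = 7165
Band 5: 18393 × 0.937 + 13487 × 0.36 = 17234 + 4855 = 22089
→ [5347, 8854, 13485, 7165, 22089]
Scenario A total after 2 periods: 56940
Scenario B projection —
[period 1]
Births: 19100 × 0.372 = 7105  |  8900 × 0.12 = 1068 — total 8173
Band 2: 14200 × 0.97 = 13774
Band 3: 7600 × 0.979 = 7440
Band 4: 19100 × 0.963 = 18393
Band 5: 8900 × 0.937 + 14300 × 0.36 = 8339 + 5148 = 13487
→ [8173, 13774, 7440, 18393, 13487]
[period 2]
Births: 7440 × 0.372 = 2768  |  18393 × 0.12 = 2207 — total 4975
Band 2: 8173 × 0.97 = 7928
Band 3: 13774 × 0.979 = 13485
Band 4: 7440 × 0.963 = 7165
Band 5: 18393 × 0.937 + 13487 × 0.36 = 17234 + 4855 = 22089
→ [4975, 7928, 13485, 7165, 22089]
Scenario B total after 2 periods: 55642
Difference B − A = 55642 − 56940 = -1298

-1298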